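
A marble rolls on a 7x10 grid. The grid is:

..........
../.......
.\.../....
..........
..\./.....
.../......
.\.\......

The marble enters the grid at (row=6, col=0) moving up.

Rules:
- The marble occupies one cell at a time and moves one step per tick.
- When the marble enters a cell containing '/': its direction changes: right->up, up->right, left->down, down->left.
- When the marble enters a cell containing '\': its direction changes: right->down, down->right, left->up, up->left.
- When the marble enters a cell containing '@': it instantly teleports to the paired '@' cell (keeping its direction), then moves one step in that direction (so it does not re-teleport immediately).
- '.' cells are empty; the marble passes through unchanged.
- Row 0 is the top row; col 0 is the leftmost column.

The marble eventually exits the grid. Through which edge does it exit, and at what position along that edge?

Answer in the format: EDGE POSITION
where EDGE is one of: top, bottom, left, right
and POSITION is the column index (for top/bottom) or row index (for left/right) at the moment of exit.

Step 1: enter (6,0), '.' pass, move up to (5,0)
Step 2: enter (5,0), '.' pass, move up to (4,0)
Step 3: enter (4,0), '.' pass, move up to (3,0)
Step 4: enter (3,0), '.' pass, move up to (2,0)
Step 5: enter (2,0), '.' pass, move up to (1,0)
Step 6: enter (1,0), '.' pass, move up to (0,0)
Step 7: enter (0,0), '.' pass, move up to (-1,0)
Step 8: at (-1,0) — EXIT via top edge, pos 0

Answer: top 0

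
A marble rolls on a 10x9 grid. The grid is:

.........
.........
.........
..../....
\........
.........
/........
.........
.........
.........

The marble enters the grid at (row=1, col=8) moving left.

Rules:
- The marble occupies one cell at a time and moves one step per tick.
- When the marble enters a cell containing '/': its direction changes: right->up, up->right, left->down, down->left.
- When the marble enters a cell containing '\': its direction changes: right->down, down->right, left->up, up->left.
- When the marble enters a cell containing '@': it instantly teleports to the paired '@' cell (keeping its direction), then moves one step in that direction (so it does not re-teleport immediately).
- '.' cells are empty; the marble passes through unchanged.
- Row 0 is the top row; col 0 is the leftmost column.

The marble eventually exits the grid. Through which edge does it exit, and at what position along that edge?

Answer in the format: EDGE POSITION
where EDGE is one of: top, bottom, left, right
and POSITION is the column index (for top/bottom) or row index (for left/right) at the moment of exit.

Answer: left 1

Derivation:
Step 1: enter (1,8), '.' pass, move left to (1,7)
Step 2: enter (1,7), '.' pass, move left to (1,6)
Step 3: enter (1,6), '.' pass, move left to (1,5)
Step 4: enter (1,5), '.' pass, move left to (1,4)
Step 5: enter (1,4), '.' pass, move left to (1,3)
Step 6: enter (1,3), '.' pass, move left to (1,2)
Step 7: enter (1,2), '.' pass, move left to (1,1)
Step 8: enter (1,1), '.' pass, move left to (1,0)
Step 9: enter (1,0), '.' pass, move left to (1,-1)
Step 10: at (1,-1) — EXIT via left edge, pos 1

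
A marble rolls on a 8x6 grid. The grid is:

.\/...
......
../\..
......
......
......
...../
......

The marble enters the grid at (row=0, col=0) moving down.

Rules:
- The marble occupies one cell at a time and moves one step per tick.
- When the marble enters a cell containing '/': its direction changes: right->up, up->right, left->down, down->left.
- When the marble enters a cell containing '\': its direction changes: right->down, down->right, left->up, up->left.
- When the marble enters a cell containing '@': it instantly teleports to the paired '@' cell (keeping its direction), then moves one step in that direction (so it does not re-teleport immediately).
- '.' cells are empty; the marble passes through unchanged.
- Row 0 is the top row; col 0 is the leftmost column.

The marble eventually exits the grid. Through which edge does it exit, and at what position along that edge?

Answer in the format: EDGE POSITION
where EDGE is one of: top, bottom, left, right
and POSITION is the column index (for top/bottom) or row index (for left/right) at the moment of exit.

Step 1: enter (0,0), '.' pass, move down to (1,0)
Step 2: enter (1,0), '.' pass, move down to (2,0)
Step 3: enter (2,0), '.' pass, move down to (3,0)
Step 4: enter (3,0), '.' pass, move down to (4,0)
Step 5: enter (4,0), '.' pass, move down to (5,0)
Step 6: enter (5,0), '.' pass, move down to (6,0)
Step 7: enter (6,0), '.' pass, move down to (7,0)
Step 8: enter (7,0), '.' pass, move down to (8,0)
Step 9: at (8,0) — EXIT via bottom edge, pos 0

Answer: bottom 0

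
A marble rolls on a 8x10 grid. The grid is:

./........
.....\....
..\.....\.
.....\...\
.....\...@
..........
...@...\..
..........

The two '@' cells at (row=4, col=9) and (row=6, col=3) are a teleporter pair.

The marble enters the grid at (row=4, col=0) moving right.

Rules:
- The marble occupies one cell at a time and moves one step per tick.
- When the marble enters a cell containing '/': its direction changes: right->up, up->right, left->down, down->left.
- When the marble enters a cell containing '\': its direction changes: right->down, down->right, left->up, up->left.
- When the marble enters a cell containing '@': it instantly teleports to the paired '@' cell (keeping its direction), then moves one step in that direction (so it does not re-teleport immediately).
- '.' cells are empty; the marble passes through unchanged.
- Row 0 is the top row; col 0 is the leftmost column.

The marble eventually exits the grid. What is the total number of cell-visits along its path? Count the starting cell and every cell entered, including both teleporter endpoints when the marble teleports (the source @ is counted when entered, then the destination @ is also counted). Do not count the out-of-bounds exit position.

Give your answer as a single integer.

Step 1: enter (4,0), '.' pass, move right to (4,1)
Step 2: enter (4,1), '.' pass, move right to (4,2)
Step 3: enter (4,2), '.' pass, move right to (4,3)
Step 4: enter (4,3), '.' pass, move right to (4,4)
Step 5: enter (4,4), '.' pass, move right to (4,5)
Step 6: enter (4,5), '\' deflects right->down, move down to (5,5)
Step 7: enter (5,5), '.' pass, move down to (6,5)
Step 8: enter (6,5), '.' pass, move down to (7,5)
Step 9: enter (7,5), '.' pass, move down to (8,5)
Step 10: at (8,5) — EXIT via bottom edge, pos 5
Path length (cell visits): 9

Answer: 9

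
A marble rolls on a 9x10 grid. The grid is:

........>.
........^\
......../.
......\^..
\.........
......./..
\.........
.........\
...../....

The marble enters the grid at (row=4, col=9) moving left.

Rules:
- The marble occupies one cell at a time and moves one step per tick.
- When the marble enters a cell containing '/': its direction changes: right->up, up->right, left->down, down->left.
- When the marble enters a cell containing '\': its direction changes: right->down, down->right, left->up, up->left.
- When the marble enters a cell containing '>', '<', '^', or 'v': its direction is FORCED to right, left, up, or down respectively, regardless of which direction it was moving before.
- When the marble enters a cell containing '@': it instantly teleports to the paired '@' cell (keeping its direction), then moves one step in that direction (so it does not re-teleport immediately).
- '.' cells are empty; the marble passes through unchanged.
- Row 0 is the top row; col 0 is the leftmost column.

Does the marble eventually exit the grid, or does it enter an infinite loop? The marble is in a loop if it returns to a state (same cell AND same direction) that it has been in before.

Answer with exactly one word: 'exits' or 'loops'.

Step 1: enter (4,9), '.' pass, move left to (4,8)
Step 2: enter (4,8), '.' pass, move left to (4,7)
Step 3: enter (4,7), '.' pass, move left to (4,6)
Step 4: enter (4,6), '.' pass, move left to (4,5)
Step 5: enter (4,5), '.' pass, move left to (4,4)
Step 6: enter (4,4), '.' pass, move left to (4,3)
Step 7: enter (4,3), '.' pass, move left to (4,2)
Step 8: enter (4,2), '.' pass, move left to (4,1)
Step 9: enter (4,1), '.' pass, move left to (4,0)
Step 10: enter (4,0), '\' deflects left->up, move up to (3,0)
Step 11: enter (3,0), '.' pass, move up to (2,0)
Step 12: enter (2,0), '.' pass, move up to (1,0)
Step 13: enter (1,0), '.' pass, move up to (0,0)
Step 14: enter (0,0), '.' pass, move up to (-1,0)
Step 15: at (-1,0) — EXIT via top edge, pos 0

Answer: exits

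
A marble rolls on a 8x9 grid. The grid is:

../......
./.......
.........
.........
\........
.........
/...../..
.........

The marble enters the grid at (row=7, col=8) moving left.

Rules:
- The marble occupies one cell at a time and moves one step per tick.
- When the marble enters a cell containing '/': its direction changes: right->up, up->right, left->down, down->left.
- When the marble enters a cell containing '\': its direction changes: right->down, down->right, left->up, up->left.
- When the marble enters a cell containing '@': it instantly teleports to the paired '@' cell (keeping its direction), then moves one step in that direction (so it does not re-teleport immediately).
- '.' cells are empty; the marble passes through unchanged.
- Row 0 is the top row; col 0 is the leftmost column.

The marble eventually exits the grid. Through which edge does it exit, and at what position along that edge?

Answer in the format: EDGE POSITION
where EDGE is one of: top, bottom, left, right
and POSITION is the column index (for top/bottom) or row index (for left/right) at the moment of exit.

Answer: left 7

Derivation:
Step 1: enter (7,8), '.' pass, move left to (7,7)
Step 2: enter (7,7), '.' pass, move left to (7,6)
Step 3: enter (7,6), '.' pass, move left to (7,5)
Step 4: enter (7,5), '.' pass, move left to (7,4)
Step 5: enter (7,4), '.' pass, move left to (7,3)
Step 6: enter (7,3), '.' pass, move left to (7,2)
Step 7: enter (7,2), '.' pass, move left to (7,1)
Step 8: enter (7,1), '.' pass, move left to (7,0)
Step 9: enter (7,0), '.' pass, move left to (7,-1)
Step 10: at (7,-1) — EXIT via left edge, pos 7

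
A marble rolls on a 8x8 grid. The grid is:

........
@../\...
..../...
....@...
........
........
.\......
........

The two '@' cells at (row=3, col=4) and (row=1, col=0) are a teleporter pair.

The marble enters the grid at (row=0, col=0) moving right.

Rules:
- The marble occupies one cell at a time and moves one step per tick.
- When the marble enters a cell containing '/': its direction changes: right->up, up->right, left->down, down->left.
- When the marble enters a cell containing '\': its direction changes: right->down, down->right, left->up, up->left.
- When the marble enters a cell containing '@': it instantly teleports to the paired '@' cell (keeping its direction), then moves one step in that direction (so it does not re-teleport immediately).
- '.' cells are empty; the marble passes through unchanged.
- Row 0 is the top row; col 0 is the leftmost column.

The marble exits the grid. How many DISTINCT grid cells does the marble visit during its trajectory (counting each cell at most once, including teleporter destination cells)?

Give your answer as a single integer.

Answer: 8

Derivation:
Step 1: enter (0,0), '.' pass, move right to (0,1)
Step 2: enter (0,1), '.' pass, move right to (0,2)
Step 3: enter (0,2), '.' pass, move right to (0,3)
Step 4: enter (0,3), '.' pass, move right to (0,4)
Step 5: enter (0,4), '.' pass, move right to (0,5)
Step 6: enter (0,5), '.' pass, move right to (0,6)
Step 7: enter (0,6), '.' pass, move right to (0,7)
Step 8: enter (0,7), '.' pass, move right to (0,8)
Step 9: at (0,8) — EXIT via right edge, pos 0
Distinct cells visited: 8 (path length 8)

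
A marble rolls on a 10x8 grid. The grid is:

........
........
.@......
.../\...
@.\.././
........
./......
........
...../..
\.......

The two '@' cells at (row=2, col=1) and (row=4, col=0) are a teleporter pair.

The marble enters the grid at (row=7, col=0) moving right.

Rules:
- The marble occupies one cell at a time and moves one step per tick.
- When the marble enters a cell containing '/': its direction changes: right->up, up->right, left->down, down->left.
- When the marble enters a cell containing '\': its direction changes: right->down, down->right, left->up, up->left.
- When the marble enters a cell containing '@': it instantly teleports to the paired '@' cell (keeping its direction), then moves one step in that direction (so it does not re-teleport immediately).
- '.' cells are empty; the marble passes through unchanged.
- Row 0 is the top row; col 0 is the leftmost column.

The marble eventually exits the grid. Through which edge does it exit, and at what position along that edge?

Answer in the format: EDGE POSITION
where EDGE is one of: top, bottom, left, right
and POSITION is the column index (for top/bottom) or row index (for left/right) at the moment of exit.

Answer: right 7

Derivation:
Step 1: enter (7,0), '.' pass, move right to (7,1)
Step 2: enter (7,1), '.' pass, move right to (7,2)
Step 3: enter (7,2), '.' pass, move right to (7,3)
Step 4: enter (7,3), '.' pass, move right to (7,4)
Step 5: enter (7,4), '.' pass, move right to (7,5)
Step 6: enter (7,5), '.' pass, move right to (7,6)
Step 7: enter (7,6), '.' pass, move right to (7,7)
Step 8: enter (7,7), '.' pass, move right to (7,8)
Step 9: at (7,8) — EXIT via right edge, pos 7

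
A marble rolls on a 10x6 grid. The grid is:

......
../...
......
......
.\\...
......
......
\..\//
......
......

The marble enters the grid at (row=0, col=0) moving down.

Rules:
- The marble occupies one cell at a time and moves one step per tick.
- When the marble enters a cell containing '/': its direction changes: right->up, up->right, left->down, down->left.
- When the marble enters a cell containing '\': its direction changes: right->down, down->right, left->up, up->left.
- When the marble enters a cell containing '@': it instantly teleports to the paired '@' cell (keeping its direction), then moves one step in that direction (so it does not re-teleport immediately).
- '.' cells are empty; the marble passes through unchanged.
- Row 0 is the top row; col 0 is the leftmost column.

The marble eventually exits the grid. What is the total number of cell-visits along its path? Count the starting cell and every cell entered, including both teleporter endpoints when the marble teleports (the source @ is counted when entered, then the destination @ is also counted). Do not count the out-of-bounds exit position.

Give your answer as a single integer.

Answer: 13

Derivation:
Step 1: enter (0,0), '.' pass, move down to (1,0)
Step 2: enter (1,0), '.' pass, move down to (2,0)
Step 3: enter (2,0), '.' pass, move down to (3,0)
Step 4: enter (3,0), '.' pass, move down to (4,0)
Step 5: enter (4,0), '.' pass, move down to (5,0)
Step 6: enter (5,0), '.' pass, move down to (6,0)
Step 7: enter (6,0), '.' pass, move down to (7,0)
Step 8: enter (7,0), '\' deflects down->right, move right to (7,1)
Step 9: enter (7,1), '.' pass, move right to (7,2)
Step 10: enter (7,2), '.' pass, move right to (7,3)
Step 11: enter (7,3), '\' deflects right->down, move down to (8,3)
Step 12: enter (8,3), '.' pass, move down to (9,3)
Step 13: enter (9,3), '.' pass, move down to (10,3)
Step 14: at (10,3) — EXIT via bottom edge, pos 3
Path length (cell visits): 13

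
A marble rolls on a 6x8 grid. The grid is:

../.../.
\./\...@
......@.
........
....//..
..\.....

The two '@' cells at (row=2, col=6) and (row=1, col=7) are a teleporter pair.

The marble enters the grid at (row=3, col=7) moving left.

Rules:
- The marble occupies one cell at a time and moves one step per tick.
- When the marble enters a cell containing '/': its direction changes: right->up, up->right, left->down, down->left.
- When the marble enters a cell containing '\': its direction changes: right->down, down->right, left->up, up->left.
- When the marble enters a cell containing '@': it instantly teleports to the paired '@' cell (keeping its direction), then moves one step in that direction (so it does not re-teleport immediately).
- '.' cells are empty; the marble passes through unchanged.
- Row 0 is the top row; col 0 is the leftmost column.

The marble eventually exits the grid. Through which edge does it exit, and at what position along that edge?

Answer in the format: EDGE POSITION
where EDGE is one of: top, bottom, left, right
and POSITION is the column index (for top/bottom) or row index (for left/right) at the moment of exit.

Answer: left 3

Derivation:
Step 1: enter (3,7), '.' pass, move left to (3,6)
Step 2: enter (3,6), '.' pass, move left to (3,5)
Step 3: enter (3,5), '.' pass, move left to (3,4)
Step 4: enter (3,4), '.' pass, move left to (3,3)
Step 5: enter (3,3), '.' pass, move left to (3,2)
Step 6: enter (3,2), '.' pass, move left to (3,1)
Step 7: enter (3,1), '.' pass, move left to (3,0)
Step 8: enter (3,0), '.' pass, move left to (3,-1)
Step 9: at (3,-1) — EXIT via left edge, pos 3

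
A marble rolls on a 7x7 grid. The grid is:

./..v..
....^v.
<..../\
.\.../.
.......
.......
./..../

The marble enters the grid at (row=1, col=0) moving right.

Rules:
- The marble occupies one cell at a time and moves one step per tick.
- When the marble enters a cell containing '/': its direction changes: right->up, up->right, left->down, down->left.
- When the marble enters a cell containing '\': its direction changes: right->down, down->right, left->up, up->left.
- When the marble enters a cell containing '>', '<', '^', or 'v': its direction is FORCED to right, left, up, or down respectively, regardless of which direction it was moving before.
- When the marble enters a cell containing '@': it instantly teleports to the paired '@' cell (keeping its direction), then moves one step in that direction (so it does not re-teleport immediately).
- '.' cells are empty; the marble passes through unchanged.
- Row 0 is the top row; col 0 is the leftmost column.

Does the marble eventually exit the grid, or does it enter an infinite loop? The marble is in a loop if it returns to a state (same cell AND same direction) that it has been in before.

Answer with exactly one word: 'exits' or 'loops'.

Step 1: enter (1,0), '.' pass, move right to (1,1)
Step 2: enter (1,1), '.' pass, move right to (1,2)
Step 3: enter (1,2), '.' pass, move right to (1,3)
Step 4: enter (1,3), '.' pass, move right to (1,4)
Step 5: enter (1,4), '^' forces right->up, move up to (0,4)
Step 6: enter (0,4), 'v' forces up->down, move down to (1,4)
Step 7: enter (1,4), '^' forces down->up, move up to (0,4)
Step 8: at (0,4) dir=up — LOOP DETECTED (seen before)

Answer: loops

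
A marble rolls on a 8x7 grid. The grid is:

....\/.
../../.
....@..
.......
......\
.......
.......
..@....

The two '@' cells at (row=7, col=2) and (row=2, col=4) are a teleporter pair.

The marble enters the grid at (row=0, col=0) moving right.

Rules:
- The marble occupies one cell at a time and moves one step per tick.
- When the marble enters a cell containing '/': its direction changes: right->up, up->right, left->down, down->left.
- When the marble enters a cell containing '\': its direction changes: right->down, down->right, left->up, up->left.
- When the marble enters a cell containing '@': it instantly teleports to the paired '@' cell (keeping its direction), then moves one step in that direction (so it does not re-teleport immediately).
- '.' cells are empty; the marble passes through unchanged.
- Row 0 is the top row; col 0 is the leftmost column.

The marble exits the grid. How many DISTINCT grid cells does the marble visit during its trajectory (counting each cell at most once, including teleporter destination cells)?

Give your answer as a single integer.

Answer: 8

Derivation:
Step 1: enter (0,0), '.' pass, move right to (0,1)
Step 2: enter (0,1), '.' pass, move right to (0,2)
Step 3: enter (0,2), '.' pass, move right to (0,3)
Step 4: enter (0,3), '.' pass, move right to (0,4)
Step 5: enter (0,4), '\' deflects right->down, move down to (1,4)
Step 6: enter (1,4), '.' pass, move down to (2,4)
Step 7: enter (2,4), '@' teleport (2,4)->(7,2), also enter (7,2), move down to (8,2)
Step 8: at (8,2) — EXIT via bottom edge, pos 2
Distinct cells visited: 8 (path length 8)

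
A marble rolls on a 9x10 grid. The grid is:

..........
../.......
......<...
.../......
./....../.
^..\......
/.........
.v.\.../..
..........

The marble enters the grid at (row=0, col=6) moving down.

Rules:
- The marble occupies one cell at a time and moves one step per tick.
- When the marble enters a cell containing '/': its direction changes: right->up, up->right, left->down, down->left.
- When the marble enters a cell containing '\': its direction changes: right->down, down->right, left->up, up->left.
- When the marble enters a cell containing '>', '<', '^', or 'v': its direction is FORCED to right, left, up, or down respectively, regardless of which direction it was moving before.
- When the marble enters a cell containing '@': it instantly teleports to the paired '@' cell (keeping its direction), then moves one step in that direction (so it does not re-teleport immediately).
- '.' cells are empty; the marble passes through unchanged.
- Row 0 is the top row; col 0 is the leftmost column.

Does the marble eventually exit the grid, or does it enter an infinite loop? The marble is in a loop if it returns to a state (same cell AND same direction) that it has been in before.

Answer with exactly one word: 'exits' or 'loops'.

Answer: exits

Derivation:
Step 1: enter (0,6), '.' pass, move down to (1,6)
Step 2: enter (1,6), '.' pass, move down to (2,6)
Step 3: enter (2,6), '<' forces down->left, move left to (2,5)
Step 4: enter (2,5), '.' pass, move left to (2,4)
Step 5: enter (2,4), '.' pass, move left to (2,3)
Step 6: enter (2,3), '.' pass, move left to (2,2)
Step 7: enter (2,2), '.' pass, move left to (2,1)
Step 8: enter (2,1), '.' pass, move left to (2,0)
Step 9: enter (2,0), '.' pass, move left to (2,-1)
Step 10: at (2,-1) — EXIT via left edge, pos 2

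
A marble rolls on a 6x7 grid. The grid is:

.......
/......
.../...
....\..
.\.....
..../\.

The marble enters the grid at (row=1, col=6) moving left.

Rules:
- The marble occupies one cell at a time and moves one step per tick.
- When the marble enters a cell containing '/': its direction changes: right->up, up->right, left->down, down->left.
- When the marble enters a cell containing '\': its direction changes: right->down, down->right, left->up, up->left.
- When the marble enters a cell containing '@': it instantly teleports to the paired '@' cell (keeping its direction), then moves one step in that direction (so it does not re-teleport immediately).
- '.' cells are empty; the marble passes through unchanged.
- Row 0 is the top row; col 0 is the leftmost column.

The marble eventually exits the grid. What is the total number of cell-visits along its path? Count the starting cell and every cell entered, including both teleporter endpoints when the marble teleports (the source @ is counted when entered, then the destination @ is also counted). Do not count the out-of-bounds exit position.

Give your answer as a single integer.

Answer: 11

Derivation:
Step 1: enter (1,6), '.' pass, move left to (1,5)
Step 2: enter (1,5), '.' pass, move left to (1,4)
Step 3: enter (1,4), '.' pass, move left to (1,3)
Step 4: enter (1,3), '.' pass, move left to (1,2)
Step 5: enter (1,2), '.' pass, move left to (1,1)
Step 6: enter (1,1), '.' pass, move left to (1,0)
Step 7: enter (1,0), '/' deflects left->down, move down to (2,0)
Step 8: enter (2,0), '.' pass, move down to (3,0)
Step 9: enter (3,0), '.' pass, move down to (4,0)
Step 10: enter (4,0), '.' pass, move down to (5,0)
Step 11: enter (5,0), '.' pass, move down to (6,0)
Step 12: at (6,0) — EXIT via bottom edge, pos 0
Path length (cell visits): 11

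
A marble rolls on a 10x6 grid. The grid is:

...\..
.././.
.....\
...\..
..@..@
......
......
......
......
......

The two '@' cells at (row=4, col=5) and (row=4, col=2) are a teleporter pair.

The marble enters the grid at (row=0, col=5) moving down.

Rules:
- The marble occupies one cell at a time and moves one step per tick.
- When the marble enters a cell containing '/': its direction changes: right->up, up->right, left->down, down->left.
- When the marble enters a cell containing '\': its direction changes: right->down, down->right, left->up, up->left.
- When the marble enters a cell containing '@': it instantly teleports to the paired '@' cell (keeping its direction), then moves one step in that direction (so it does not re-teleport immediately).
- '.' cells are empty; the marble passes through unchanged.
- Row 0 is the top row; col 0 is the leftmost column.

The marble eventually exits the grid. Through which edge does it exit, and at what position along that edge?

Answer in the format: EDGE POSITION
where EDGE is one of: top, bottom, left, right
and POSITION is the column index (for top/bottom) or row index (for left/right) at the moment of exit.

Answer: right 2

Derivation:
Step 1: enter (0,5), '.' pass, move down to (1,5)
Step 2: enter (1,5), '.' pass, move down to (2,5)
Step 3: enter (2,5), '\' deflects down->right, move right to (2,6)
Step 4: at (2,6) — EXIT via right edge, pos 2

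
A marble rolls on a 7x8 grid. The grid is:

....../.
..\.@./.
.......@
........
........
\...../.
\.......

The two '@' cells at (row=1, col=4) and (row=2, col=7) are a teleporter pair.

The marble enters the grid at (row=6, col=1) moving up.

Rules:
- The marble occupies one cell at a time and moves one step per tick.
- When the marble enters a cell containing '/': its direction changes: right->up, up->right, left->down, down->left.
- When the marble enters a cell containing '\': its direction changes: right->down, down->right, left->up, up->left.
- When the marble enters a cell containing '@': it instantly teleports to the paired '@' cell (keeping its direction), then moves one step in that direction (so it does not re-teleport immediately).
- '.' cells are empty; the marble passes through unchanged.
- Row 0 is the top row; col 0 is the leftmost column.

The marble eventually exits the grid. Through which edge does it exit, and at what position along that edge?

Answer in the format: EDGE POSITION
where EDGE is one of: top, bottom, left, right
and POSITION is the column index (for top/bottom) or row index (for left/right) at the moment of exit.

Answer: top 1

Derivation:
Step 1: enter (6,1), '.' pass, move up to (5,1)
Step 2: enter (5,1), '.' pass, move up to (4,1)
Step 3: enter (4,1), '.' pass, move up to (3,1)
Step 4: enter (3,1), '.' pass, move up to (2,1)
Step 5: enter (2,1), '.' pass, move up to (1,1)
Step 6: enter (1,1), '.' pass, move up to (0,1)
Step 7: enter (0,1), '.' pass, move up to (-1,1)
Step 8: at (-1,1) — EXIT via top edge, pos 1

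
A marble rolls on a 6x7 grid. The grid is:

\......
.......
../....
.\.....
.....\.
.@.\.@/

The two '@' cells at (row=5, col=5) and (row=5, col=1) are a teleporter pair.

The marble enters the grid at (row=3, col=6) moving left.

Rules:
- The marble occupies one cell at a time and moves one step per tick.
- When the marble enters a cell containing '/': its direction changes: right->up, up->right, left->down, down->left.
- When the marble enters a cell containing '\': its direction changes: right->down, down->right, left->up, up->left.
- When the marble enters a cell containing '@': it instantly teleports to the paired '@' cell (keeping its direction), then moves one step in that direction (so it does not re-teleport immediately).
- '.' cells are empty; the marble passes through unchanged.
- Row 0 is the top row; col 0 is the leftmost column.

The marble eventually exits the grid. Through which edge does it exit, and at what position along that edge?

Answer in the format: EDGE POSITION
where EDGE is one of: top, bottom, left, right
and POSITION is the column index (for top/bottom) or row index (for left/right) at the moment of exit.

Answer: top 1

Derivation:
Step 1: enter (3,6), '.' pass, move left to (3,5)
Step 2: enter (3,5), '.' pass, move left to (3,4)
Step 3: enter (3,4), '.' pass, move left to (3,3)
Step 4: enter (3,3), '.' pass, move left to (3,2)
Step 5: enter (3,2), '.' pass, move left to (3,1)
Step 6: enter (3,1), '\' deflects left->up, move up to (2,1)
Step 7: enter (2,1), '.' pass, move up to (1,1)
Step 8: enter (1,1), '.' pass, move up to (0,1)
Step 9: enter (0,1), '.' pass, move up to (-1,1)
Step 10: at (-1,1) — EXIT via top edge, pos 1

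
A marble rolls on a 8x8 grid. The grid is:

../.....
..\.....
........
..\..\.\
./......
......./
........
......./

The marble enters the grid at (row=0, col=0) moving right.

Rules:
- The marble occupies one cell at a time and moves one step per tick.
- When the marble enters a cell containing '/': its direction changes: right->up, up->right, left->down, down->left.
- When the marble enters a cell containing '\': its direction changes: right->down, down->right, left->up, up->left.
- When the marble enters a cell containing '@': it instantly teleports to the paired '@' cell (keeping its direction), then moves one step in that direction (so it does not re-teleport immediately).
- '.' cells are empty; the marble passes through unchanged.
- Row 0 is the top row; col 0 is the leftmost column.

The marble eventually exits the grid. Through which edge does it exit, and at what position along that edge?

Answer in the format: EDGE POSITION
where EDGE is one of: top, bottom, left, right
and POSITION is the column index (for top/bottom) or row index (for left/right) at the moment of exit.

Answer: top 2

Derivation:
Step 1: enter (0,0), '.' pass, move right to (0,1)
Step 2: enter (0,1), '.' pass, move right to (0,2)
Step 3: enter (0,2), '/' deflects right->up, move up to (-1,2)
Step 4: at (-1,2) — EXIT via top edge, pos 2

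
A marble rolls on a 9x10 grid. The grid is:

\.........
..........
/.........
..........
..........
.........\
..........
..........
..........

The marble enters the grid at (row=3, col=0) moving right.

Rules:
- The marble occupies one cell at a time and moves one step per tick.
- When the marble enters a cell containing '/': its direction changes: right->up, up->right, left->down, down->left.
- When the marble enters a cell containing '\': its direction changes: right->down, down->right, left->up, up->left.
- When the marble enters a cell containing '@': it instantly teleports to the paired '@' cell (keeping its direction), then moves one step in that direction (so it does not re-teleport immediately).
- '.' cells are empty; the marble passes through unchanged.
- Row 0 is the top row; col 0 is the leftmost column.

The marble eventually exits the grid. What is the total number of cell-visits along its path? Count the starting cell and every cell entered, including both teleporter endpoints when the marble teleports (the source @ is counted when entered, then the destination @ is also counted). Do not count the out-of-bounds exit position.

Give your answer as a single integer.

Step 1: enter (3,0), '.' pass, move right to (3,1)
Step 2: enter (3,1), '.' pass, move right to (3,2)
Step 3: enter (3,2), '.' pass, move right to (3,3)
Step 4: enter (3,3), '.' pass, move right to (3,4)
Step 5: enter (3,4), '.' pass, move right to (3,5)
Step 6: enter (3,5), '.' pass, move right to (3,6)
Step 7: enter (3,6), '.' pass, move right to (3,7)
Step 8: enter (3,7), '.' pass, move right to (3,8)
Step 9: enter (3,8), '.' pass, move right to (3,9)
Step 10: enter (3,9), '.' pass, move right to (3,10)
Step 11: at (3,10) — EXIT via right edge, pos 3
Path length (cell visits): 10

Answer: 10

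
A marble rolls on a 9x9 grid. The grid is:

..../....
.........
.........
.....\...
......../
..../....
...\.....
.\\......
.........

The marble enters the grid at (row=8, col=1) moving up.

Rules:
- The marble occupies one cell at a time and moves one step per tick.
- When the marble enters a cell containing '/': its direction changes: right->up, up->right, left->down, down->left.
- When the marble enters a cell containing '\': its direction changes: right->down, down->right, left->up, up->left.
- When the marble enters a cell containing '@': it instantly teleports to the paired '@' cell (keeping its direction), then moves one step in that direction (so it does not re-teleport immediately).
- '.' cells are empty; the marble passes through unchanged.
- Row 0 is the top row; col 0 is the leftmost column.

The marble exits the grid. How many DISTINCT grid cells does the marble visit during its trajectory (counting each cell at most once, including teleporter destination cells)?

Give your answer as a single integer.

Answer: 3

Derivation:
Step 1: enter (8,1), '.' pass, move up to (7,1)
Step 2: enter (7,1), '\' deflects up->left, move left to (7,0)
Step 3: enter (7,0), '.' pass, move left to (7,-1)
Step 4: at (7,-1) — EXIT via left edge, pos 7
Distinct cells visited: 3 (path length 3)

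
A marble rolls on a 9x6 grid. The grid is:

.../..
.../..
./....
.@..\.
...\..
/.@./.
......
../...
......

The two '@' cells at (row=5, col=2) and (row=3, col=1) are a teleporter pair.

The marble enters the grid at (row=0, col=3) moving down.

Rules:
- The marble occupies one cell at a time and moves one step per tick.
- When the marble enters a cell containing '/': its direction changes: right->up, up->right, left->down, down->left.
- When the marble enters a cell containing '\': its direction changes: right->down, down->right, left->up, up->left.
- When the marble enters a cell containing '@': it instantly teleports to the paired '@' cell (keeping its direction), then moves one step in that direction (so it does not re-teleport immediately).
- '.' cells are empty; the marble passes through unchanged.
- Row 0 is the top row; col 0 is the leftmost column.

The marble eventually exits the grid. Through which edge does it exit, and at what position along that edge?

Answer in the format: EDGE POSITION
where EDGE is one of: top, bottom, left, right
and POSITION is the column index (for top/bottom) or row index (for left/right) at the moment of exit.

Answer: left 0

Derivation:
Step 1: enter (0,3), '/' deflects down->left, move left to (0,2)
Step 2: enter (0,2), '.' pass, move left to (0,1)
Step 3: enter (0,1), '.' pass, move left to (0,0)
Step 4: enter (0,0), '.' pass, move left to (0,-1)
Step 5: at (0,-1) — EXIT via left edge, pos 0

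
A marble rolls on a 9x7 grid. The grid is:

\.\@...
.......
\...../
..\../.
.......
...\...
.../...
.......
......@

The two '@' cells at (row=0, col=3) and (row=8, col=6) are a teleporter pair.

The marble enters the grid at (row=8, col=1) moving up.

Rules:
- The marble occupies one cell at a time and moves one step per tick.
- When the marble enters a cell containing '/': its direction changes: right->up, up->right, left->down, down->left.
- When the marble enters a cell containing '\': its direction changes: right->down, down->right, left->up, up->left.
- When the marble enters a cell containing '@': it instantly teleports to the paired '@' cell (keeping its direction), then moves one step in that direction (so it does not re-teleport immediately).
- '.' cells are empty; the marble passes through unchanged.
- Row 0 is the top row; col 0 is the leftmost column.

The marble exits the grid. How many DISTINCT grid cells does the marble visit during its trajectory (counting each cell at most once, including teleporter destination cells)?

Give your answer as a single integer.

Step 1: enter (8,1), '.' pass, move up to (7,1)
Step 2: enter (7,1), '.' pass, move up to (6,1)
Step 3: enter (6,1), '.' pass, move up to (5,1)
Step 4: enter (5,1), '.' pass, move up to (4,1)
Step 5: enter (4,1), '.' pass, move up to (3,1)
Step 6: enter (3,1), '.' pass, move up to (2,1)
Step 7: enter (2,1), '.' pass, move up to (1,1)
Step 8: enter (1,1), '.' pass, move up to (0,1)
Step 9: enter (0,1), '.' pass, move up to (-1,1)
Step 10: at (-1,1) — EXIT via top edge, pos 1
Distinct cells visited: 9 (path length 9)

Answer: 9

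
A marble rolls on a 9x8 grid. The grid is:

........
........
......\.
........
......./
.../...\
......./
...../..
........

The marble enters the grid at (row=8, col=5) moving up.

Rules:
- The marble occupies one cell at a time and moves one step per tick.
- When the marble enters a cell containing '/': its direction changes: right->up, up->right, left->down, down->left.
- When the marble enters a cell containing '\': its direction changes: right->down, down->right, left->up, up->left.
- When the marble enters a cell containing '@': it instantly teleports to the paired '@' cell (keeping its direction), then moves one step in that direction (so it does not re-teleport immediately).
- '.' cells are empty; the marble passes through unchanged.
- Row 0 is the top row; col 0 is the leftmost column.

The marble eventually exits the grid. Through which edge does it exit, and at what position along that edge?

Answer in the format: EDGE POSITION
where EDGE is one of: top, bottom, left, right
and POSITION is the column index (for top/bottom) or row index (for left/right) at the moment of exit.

Answer: right 7

Derivation:
Step 1: enter (8,5), '.' pass, move up to (7,5)
Step 2: enter (7,5), '/' deflects up->right, move right to (7,6)
Step 3: enter (7,6), '.' pass, move right to (7,7)
Step 4: enter (7,7), '.' pass, move right to (7,8)
Step 5: at (7,8) — EXIT via right edge, pos 7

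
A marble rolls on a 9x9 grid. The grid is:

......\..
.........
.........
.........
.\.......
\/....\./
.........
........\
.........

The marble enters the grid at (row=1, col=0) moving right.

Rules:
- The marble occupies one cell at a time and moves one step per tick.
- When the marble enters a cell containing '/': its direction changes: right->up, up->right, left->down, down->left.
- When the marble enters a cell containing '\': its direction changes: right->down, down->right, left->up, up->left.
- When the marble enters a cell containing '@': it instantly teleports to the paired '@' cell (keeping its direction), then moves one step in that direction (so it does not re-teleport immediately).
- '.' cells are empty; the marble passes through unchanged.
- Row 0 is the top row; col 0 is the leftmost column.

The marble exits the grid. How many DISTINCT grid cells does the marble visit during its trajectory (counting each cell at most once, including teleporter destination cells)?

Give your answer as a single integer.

Answer: 9

Derivation:
Step 1: enter (1,0), '.' pass, move right to (1,1)
Step 2: enter (1,1), '.' pass, move right to (1,2)
Step 3: enter (1,2), '.' pass, move right to (1,3)
Step 4: enter (1,3), '.' pass, move right to (1,4)
Step 5: enter (1,4), '.' pass, move right to (1,5)
Step 6: enter (1,5), '.' pass, move right to (1,6)
Step 7: enter (1,6), '.' pass, move right to (1,7)
Step 8: enter (1,7), '.' pass, move right to (1,8)
Step 9: enter (1,8), '.' pass, move right to (1,9)
Step 10: at (1,9) — EXIT via right edge, pos 1
Distinct cells visited: 9 (path length 9)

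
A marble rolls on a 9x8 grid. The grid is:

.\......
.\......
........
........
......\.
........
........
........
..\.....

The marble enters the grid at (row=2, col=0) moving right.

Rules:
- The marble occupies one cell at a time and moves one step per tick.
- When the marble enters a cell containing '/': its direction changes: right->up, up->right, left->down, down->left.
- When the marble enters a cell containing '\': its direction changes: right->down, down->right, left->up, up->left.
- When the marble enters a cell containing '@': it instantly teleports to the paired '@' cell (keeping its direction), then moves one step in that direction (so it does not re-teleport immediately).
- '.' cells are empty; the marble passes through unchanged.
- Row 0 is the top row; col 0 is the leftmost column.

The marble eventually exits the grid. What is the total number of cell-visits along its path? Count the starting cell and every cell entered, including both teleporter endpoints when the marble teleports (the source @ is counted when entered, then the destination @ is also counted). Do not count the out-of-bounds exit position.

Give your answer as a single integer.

Answer: 8

Derivation:
Step 1: enter (2,0), '.' pass, move right to (2,1)
Step 2: enter (2,1), '.' pass, move right to (2,2)
Step 3: enter (2,2), '.' pass, move right to (2,3)
Step 4: enter (2,3), '.' pass, move right to (2,4)
Step 5: enter (2,4), '.' pass, move right to (2,5)
Step 6: enter (2,5), '.' pass, move right to (2,6)
Step 7: enter (2,6), '.' pass, move right to (2,7)
Step 8: enter (2,7), '.' pass, move right to (2,8)
Step 9: at (2,8) — EXIT via right edge, pos 2
Path length (cell visits): 8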